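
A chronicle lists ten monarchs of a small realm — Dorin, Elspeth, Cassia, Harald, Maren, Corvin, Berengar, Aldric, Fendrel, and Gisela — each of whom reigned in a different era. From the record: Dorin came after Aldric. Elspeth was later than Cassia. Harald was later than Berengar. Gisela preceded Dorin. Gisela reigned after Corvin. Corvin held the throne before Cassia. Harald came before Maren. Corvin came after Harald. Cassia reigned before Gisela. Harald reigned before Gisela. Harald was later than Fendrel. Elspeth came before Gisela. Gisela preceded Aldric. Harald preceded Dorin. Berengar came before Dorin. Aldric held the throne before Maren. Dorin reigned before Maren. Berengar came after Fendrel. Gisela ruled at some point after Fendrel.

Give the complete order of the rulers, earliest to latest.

Fendrel, Berengar, Harald, Corvin, Cassia, Elspeth, Gisela, Aldric, Dorin, Maren

The constraints fix every adjacent pair, so only one ordering works:
Fendrel → Berengar → Harald → Corvin → Cassia → Elspeth → Gisela → Aldric → Dorin → Maren.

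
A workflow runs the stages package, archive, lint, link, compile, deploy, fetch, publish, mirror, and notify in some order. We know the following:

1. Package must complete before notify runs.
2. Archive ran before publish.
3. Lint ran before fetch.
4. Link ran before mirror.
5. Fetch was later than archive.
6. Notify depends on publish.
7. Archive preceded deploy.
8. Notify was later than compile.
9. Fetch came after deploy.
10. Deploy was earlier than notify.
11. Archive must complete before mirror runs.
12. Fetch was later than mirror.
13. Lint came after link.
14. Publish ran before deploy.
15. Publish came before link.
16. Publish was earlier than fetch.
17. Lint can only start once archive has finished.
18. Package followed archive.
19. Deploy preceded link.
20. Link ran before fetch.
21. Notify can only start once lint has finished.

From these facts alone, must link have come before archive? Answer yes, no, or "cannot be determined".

no

Tracing the constraints gives archive → deploy → link, so archive must come before link.
That means link cannot be before archive.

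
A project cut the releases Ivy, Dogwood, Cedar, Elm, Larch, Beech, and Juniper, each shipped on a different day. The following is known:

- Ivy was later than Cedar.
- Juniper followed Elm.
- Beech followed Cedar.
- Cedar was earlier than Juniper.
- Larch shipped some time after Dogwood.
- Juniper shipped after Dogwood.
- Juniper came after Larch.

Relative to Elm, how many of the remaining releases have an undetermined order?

Forced after Elm: Juniper.
That leaves Beech, Cedar, Dogwood, Ivy, and Larch with no forced order relative to Elm — 5.

5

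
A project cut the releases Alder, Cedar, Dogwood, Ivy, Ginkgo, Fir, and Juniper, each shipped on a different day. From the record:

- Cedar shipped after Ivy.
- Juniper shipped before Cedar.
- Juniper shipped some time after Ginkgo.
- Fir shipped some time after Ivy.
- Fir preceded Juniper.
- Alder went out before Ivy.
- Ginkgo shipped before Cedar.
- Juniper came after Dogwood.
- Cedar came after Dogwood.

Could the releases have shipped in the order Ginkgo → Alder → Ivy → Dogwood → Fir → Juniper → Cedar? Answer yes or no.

yes

Check each stated constraint against the proposed order — e.g. Ginkgo is ahead of Juniper; Ginkgo is ahead of Cedar. Every pair is in the required order; nothing is violated.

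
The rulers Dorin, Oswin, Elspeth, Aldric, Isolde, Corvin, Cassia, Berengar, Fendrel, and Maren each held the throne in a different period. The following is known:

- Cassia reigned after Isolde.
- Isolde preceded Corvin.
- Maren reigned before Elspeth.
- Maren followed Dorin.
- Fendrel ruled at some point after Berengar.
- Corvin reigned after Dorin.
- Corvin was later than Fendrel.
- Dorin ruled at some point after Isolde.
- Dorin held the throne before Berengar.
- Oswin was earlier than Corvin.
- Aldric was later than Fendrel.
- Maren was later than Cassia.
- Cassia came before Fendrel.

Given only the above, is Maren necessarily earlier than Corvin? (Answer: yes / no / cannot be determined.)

cannot be determined

No chain of stated constraints runs from Maren to Corvin, and none runs from Corvin to Maren either.
So the relative order of Maren and Corvin is not fixed by the given facts.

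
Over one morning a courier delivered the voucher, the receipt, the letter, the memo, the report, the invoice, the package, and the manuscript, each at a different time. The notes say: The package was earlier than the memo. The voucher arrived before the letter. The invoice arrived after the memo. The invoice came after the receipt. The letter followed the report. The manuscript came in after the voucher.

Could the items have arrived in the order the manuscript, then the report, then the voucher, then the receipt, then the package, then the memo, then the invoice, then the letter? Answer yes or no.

The constraints require the voucher before the manuscript, but in the proposed sequence the manuscript appears ahead of the voucher. That one violation is enough.

no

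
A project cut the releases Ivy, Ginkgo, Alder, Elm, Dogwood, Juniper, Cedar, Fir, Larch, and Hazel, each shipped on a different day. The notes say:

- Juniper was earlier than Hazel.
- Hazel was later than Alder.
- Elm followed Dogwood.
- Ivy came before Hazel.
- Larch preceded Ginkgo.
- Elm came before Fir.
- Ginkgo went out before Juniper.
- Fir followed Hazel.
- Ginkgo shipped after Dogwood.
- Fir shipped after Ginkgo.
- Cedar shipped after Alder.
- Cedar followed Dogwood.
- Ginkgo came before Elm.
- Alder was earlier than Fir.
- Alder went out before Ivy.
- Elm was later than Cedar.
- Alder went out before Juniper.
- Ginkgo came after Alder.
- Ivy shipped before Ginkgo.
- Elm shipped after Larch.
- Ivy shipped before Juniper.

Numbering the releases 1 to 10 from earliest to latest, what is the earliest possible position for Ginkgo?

Alder, Dogwood, Ivy, and Larch must all come before Ginkgo — 4 forced predecessors.
Nothing else is forced ahead of Ginkgo, so its earliest slot is position 4 + 1 = 5.

5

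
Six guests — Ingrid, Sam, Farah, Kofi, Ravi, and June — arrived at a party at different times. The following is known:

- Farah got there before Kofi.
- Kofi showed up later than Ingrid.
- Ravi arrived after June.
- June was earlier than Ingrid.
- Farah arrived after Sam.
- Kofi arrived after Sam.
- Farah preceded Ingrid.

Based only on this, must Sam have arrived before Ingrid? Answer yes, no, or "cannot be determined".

Chain the constraints: Sam → Farah → Ingrid. Each link is directly stated, so Sam comes before Ingrid.

yes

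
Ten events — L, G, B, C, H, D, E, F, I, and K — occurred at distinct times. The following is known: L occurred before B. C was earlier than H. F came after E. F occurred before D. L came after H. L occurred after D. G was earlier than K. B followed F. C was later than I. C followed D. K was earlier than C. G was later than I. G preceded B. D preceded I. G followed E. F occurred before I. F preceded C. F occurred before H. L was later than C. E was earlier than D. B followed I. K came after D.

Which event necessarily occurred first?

E has a chain of constraints placing it before every other event, so E must be first.

E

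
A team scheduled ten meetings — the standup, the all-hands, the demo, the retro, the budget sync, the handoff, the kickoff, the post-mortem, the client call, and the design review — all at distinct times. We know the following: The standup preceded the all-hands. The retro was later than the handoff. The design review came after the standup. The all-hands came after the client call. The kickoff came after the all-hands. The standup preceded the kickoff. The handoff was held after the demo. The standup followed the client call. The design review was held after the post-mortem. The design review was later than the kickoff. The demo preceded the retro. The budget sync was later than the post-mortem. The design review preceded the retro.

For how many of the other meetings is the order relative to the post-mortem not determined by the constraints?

6

Forced after the post-mortem: the budget sync, the design review, and the retro.
That leaves the all-hands, the client call, the demo, the handoff, the kickoff, and the standup with no forced order relative to the post-mortem — 6.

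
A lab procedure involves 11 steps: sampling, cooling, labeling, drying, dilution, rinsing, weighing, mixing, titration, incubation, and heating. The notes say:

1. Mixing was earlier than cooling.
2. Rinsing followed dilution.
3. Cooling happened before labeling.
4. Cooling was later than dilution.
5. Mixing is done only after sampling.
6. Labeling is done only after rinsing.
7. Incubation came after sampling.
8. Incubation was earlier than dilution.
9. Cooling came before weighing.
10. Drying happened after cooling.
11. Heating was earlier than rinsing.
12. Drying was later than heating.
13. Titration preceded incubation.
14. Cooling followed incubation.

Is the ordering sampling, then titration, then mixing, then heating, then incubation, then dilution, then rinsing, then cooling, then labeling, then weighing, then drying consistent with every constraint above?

yes

Check each stated constraint against the proposed order — e.g. mixing is ahead of cooling; heating is ahead of drying. Every pair is in the required order; nothing is violated.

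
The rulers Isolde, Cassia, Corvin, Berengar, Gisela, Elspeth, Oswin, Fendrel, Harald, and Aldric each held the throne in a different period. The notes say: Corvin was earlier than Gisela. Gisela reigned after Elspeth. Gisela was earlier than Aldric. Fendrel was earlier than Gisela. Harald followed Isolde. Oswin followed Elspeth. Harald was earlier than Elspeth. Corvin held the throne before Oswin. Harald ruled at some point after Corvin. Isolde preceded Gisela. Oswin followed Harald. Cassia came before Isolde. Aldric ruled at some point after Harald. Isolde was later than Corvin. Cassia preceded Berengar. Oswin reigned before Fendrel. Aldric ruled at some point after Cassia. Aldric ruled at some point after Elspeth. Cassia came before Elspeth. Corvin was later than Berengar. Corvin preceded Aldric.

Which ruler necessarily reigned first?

Cassia

Cassia has a chain of constraints placing them before every other ruler, so Cassia must be first.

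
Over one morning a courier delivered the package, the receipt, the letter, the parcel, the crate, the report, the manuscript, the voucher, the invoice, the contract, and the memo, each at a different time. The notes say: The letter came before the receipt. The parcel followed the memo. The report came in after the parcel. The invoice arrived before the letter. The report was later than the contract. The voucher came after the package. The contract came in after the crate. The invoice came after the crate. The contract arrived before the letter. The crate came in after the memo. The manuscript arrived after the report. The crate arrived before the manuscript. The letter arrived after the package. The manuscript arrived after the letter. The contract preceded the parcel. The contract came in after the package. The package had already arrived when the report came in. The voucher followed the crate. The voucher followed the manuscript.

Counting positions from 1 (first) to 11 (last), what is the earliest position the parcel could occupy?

The contract, the crate, the memo, and the package must all come before the parcel — 4 forced predecessors.
Nothing else is forced ahead of the parcel, so its earliest slot is position 4 + 1 = 5.

5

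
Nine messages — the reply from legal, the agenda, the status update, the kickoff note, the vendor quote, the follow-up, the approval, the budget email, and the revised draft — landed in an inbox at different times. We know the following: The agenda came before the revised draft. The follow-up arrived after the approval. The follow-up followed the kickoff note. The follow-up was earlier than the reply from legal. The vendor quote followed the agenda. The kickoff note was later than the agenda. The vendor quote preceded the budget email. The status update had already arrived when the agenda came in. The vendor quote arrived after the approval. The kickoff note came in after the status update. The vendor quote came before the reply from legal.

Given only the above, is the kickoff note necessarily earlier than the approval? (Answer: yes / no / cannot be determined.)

No chain of stated constraints runs from the kickoff note to the approval, and none runs from the approval to the kickoff note either.
So the relative order of the kickoff note and the approval is not fixed by the given facts.

cannot be determined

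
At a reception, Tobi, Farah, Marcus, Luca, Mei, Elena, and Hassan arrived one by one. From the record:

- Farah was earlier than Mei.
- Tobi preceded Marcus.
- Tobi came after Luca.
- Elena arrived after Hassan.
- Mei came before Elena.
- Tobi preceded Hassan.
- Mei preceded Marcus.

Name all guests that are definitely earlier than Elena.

Directly stated before Elena: Hassan and Mei.
Farah reaches Elena via Farah → Mei → Elena.
Luca reaches Elena via Luca → Tobi → Hassan → Elena.
Tobi reaches Elena via Tobi → Hassan → Elena.

Farah, Hassan, Luca, Mei, Tobi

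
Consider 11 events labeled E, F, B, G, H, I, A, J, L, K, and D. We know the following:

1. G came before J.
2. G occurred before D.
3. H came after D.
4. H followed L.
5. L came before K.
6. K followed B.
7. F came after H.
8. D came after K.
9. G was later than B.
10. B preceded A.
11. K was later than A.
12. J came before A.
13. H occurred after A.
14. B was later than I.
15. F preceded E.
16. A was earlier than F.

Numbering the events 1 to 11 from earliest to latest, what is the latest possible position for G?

4

G must come before A, D, E, F, H, J, and K — 7 events forced after it.
Everything else can be placed before G in some valid order, so G can sit as late as position 11 − 7 = 4.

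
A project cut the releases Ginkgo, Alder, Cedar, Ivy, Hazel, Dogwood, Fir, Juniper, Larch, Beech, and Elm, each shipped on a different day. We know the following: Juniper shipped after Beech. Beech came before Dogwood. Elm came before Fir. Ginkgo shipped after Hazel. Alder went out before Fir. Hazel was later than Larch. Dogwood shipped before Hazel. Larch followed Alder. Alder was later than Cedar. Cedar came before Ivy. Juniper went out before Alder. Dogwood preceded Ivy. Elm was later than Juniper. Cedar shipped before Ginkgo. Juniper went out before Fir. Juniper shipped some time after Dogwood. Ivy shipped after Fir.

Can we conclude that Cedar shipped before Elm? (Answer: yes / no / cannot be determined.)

cannot be determined

No chain of stated constraints runs from Cedar to Elm, and none runs from Elm to Cedar either.
So the relative order of Cedar and Elm is not fixed by the given facts.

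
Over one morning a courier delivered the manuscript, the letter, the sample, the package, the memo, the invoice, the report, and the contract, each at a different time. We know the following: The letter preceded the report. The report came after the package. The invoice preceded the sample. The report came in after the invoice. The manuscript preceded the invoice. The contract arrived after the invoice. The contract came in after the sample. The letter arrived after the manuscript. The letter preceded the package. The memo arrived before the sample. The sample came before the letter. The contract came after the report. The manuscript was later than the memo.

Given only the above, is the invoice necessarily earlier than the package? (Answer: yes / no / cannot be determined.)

yes

Chain the constraints: the invoice → the sample → the letter → the package. Each link is directly stated, so the invoice comes before the package.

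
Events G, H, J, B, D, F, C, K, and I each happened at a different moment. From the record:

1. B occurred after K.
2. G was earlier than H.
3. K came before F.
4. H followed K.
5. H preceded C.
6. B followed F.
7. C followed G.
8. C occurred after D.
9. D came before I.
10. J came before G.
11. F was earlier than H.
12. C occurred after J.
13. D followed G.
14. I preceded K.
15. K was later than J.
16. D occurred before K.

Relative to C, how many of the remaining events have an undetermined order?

Forced before C: D, F, G, H, I, J, and K.
That leaves B with no forced order relative to C — 1.

1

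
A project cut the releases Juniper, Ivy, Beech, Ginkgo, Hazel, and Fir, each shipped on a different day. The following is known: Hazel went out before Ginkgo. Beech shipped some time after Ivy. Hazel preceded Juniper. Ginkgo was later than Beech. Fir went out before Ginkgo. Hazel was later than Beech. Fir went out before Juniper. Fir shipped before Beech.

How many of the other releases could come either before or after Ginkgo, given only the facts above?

1

Forced before Ginkgo: Beech, Fir, Hazel, and Ivy.
That leaves Juniper with no forced order relative to Ginkgo — 1.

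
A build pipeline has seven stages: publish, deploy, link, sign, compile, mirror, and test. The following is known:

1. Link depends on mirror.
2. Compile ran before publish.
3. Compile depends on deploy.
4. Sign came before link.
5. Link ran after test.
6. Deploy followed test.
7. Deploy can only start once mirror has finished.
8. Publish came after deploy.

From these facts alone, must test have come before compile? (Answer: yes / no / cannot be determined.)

yes

Chain the constraints: test → deploy → compile. Each link is directly stated, so test comes before compile.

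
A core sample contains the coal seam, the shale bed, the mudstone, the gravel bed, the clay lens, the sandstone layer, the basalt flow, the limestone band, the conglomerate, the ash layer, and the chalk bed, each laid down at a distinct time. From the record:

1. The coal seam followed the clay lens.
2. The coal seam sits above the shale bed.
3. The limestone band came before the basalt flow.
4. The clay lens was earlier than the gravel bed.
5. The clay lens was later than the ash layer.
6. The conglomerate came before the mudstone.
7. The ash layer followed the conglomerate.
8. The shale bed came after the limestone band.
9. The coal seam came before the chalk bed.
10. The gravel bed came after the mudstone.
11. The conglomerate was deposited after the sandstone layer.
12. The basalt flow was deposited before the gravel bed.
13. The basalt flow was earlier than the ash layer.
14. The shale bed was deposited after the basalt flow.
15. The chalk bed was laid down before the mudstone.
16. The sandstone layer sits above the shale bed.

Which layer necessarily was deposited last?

the gravel bed

Every other layer has a chain of constraints placing it before the gravel bed, so the gravel bed is last.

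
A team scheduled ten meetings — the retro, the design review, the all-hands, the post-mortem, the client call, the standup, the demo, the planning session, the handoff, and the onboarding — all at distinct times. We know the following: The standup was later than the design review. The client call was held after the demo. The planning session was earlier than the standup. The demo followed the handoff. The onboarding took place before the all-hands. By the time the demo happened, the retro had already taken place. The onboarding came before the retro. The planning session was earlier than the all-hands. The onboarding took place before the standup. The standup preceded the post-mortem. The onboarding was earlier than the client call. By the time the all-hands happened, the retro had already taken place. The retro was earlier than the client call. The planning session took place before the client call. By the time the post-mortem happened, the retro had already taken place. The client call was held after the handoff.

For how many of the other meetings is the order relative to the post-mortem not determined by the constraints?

Forced before the post-mortem: the design review, the onboarding, the planning session, the retro, and the standup.
That leaves the all-hands, the client call, the demo, and the handoff with no forced order relative to the post-mortem — 4.

4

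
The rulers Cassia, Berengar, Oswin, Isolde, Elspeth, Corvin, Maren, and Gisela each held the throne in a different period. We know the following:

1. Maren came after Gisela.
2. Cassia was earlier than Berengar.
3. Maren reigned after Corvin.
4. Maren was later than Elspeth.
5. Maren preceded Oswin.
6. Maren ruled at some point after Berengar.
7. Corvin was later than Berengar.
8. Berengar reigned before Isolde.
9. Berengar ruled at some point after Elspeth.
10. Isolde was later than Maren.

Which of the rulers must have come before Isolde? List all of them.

Directly stated before Isolde: Berengar and Maren.
Cassia reaches Isolde via Cassia → Berengar → Isolde.
Corvin reaches Isolde via Corvin → Maren → Isolde.
Elspeth reaches Isolde via Elspeth → Maren → Isolde.
Likewise Gisela reaches Isolde by chaining the stated constraints.
No chain forces Oswin ahead of Isolde.

Berengar, Cassia, Corvin, Elspeth, Gisela, Maren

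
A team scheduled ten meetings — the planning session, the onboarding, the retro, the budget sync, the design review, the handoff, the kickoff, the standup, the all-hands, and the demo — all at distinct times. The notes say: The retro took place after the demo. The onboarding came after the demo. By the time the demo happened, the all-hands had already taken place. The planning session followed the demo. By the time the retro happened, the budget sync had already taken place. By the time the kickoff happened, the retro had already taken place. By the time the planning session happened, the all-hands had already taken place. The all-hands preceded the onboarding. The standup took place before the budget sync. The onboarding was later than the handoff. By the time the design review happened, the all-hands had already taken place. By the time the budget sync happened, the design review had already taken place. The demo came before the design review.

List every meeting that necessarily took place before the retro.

the all-hands, the budget sync, the demo, the design review, the standup

Directly stated before the retro: the budget sync and the demo.
The all-hands reaches the retro via the all-hands → the demo → the retro.
The design review reaches the retro via the design review → the budget sync → the retro.
The standup reaches the retro via the standup → the budget sync → the retro.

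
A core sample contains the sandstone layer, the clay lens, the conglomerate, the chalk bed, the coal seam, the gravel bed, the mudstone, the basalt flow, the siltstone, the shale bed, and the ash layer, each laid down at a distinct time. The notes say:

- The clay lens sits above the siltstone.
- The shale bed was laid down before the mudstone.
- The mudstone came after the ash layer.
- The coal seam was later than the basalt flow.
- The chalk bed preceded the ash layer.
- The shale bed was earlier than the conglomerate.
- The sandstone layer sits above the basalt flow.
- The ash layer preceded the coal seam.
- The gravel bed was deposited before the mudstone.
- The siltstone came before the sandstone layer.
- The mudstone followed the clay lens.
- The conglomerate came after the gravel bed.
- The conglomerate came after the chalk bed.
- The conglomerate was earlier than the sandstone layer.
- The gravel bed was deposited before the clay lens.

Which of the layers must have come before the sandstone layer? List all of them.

Directly stated before the sandstone layer: the basalt flow, the conglomerate, and the siltstone.
The chalk bed reaches the sandstone layer via the chalk bed → the conglomerate → the sandstone layer.
The gravel bed reaches the sandstone layer via the gravel bed → the conglomerate → the sandstone layer.
The shale bed reaches the sandstone layer via the shale bed → the conglomerate → the sandstone layer.
No chain forces the clay lens (or any of the others) ahead of the sandstone layer.

the basalt flow, the chalk bed, the conglomerate, the gravel bed, the shale bed, the siltstone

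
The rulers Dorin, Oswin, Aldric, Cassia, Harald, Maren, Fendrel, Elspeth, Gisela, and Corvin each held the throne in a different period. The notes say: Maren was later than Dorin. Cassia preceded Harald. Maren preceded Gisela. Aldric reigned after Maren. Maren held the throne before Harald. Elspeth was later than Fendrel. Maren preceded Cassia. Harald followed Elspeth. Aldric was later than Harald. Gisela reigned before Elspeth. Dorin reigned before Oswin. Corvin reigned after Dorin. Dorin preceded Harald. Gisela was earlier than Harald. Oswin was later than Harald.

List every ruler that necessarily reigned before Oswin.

Cassia, Dorin, Elspeth, Fendrel, Gisela, Harald, Maren

Directly stated before Oswin: Dorin and Harald.
Cassia reaches Oswin via Cassia → Harald → Oswin.
Elspeth reaches Oswin via Elspeth → Harald → Oswin.
Fendrel reaches Oswin via Fendrel → Elspeth → Harald → Oswin.
Likewise Gisela and Maren each reach Oswin by chaining the stated constraints.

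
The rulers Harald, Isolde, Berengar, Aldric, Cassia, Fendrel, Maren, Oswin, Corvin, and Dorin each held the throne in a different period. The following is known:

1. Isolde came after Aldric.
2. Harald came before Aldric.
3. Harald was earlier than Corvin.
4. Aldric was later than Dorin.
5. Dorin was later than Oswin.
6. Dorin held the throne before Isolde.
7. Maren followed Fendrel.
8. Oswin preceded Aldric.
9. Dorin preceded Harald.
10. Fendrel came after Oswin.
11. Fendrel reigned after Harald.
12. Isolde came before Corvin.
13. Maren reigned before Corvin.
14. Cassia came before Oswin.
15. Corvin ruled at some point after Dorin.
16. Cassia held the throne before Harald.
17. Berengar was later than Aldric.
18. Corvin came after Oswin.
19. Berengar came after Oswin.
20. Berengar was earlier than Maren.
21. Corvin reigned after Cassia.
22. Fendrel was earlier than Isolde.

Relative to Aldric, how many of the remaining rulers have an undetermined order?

Forced before Aldric: Cassia, Dorin, Harald, and Oswin; forced after Aldric: Berengar, Corvin, Isolde, and Maren.
That leaves Fendrel with no forced order relative to Aldric — 1.

1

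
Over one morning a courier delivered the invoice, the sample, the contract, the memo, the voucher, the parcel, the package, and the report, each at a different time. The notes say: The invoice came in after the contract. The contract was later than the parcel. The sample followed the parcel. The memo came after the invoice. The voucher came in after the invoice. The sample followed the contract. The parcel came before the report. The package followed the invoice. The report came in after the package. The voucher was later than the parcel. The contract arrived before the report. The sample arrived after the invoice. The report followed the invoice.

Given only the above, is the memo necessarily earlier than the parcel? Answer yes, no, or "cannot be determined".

Tracing the constraints gives the parcel → the contract → the invoice → the memo, so the parcel must come before the memo.
That means the memo cannot be before the parcel.

no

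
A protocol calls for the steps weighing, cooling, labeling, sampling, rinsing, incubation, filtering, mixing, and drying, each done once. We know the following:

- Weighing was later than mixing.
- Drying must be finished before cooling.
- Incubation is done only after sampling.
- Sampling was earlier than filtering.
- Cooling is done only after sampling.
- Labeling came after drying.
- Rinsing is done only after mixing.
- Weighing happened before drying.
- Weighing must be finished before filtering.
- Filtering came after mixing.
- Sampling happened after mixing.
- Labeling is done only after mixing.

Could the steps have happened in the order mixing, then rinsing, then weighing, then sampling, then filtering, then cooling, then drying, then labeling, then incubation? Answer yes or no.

no

The constraints require drying before cooling, but in the proposed sequence cooling appears ahead of drying. That one violation is enough.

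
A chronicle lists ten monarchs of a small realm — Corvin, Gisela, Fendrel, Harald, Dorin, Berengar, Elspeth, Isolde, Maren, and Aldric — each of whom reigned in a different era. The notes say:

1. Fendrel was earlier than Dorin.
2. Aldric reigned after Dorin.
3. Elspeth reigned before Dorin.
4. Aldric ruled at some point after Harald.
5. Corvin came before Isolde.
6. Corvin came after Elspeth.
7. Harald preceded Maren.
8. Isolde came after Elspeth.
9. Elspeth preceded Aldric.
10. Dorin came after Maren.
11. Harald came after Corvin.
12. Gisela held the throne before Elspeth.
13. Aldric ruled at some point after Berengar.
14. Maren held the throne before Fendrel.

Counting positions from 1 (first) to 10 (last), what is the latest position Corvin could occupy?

4

Corvin must come before Aldric, Dorin, Fendrel, Harald, Isolde, and Maren — 6 rulers forced after them.
Everything else can be placed before Corvin in some valid order, so Corvin can sit as late as position 10 − 6 = 4.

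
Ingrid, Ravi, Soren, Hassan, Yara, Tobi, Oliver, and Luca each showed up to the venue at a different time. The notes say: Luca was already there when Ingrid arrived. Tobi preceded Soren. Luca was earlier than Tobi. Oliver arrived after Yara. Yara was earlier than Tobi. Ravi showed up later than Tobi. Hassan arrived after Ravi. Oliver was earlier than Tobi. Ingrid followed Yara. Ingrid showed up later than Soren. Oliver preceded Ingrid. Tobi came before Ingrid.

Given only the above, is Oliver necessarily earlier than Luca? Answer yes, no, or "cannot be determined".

cannot be determined

No chain of stated constraints runs from Oliver to Luca, and none runs from Luca to Oliver either.
So the relative order of Oliver and Luca is not fixed by the given facts.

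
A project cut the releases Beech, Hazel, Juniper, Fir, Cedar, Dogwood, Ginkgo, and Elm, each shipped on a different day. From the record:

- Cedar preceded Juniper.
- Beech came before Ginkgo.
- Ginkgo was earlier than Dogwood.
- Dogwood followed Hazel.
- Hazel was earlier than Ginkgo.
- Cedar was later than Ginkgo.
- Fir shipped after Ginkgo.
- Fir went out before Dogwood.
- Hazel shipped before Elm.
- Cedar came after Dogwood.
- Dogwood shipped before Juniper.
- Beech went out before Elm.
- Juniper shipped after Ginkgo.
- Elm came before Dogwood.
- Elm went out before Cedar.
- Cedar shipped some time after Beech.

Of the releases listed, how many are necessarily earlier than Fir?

3

Directly stated before Fir: Ginkgo.
Beech reaches Fir via Beech → Ginkgo → Fir.
Hazel reaches Fir via Hazel → Ginkgo → Fir.
No chain forces Dogwood (or any of the others) ahead of Fir.
That's Beech, Ginkgo, and Hazel — 3 in all.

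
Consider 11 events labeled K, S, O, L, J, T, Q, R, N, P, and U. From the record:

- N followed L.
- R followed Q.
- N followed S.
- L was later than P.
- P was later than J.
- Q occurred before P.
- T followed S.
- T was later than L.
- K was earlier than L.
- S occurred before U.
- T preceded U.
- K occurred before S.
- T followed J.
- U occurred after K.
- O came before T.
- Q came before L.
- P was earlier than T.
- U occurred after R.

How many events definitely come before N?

6

Directly stated before N: L and S.
J reaches N via J → P → L → N.
K reaches N via K → L → N.
P reaches N via P → L → N.
Likewise Q reaches N by chaining the stated constraints.
That's J, K, L, P, Q, and S — 6 in all.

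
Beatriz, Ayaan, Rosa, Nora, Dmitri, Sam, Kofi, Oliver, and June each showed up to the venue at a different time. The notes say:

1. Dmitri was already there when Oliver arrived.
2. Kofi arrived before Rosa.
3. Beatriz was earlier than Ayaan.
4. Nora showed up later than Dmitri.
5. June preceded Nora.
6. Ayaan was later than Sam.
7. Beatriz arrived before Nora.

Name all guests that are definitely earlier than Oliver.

Directly stated before Oliver: Dmitri.

Dmitri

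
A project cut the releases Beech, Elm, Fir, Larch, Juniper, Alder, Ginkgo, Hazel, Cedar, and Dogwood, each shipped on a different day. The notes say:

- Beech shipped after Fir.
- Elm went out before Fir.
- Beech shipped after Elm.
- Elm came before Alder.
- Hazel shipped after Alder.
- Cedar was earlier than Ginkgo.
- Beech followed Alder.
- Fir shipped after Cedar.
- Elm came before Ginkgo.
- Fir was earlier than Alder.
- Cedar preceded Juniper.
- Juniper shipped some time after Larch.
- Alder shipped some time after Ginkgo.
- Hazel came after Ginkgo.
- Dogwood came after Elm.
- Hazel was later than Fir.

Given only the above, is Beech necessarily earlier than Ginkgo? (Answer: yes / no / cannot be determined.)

Tracing the constraints gives Ginkgo → Alder → Beech, so Ginkgo must come before Beech.
That means Beech cannot be before Ginkgo.

no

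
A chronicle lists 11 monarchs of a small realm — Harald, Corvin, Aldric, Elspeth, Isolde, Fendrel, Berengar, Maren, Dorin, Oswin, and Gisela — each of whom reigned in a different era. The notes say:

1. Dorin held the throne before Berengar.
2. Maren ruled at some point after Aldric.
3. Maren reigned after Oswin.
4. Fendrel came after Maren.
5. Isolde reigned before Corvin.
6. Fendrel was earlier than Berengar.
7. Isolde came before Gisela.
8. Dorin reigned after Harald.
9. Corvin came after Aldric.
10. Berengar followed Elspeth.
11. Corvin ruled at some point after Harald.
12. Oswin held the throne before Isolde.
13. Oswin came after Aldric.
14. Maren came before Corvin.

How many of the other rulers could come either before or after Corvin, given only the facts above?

Forced before Corvin: Aldric, Harald, Isolde, Maren, and Oswin.
That leaves Berengar, Dorin, Elspeth, Fendrel, and Gisela with no forced order relative to Corvin — 5.

5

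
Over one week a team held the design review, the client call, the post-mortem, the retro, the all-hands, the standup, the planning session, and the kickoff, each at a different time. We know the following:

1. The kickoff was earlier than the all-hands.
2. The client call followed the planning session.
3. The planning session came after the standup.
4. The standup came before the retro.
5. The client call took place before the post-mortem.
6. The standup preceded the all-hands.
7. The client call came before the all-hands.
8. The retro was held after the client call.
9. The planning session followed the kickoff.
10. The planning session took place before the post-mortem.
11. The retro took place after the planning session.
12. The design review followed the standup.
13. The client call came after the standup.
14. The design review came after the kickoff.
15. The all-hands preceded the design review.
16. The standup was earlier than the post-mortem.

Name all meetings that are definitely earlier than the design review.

the all-hands, the client call, the kickoff, the planning session, the standup

Directly stated before the design review: the all-hands, the kickoff, and the standup.
The client call reaches the design review via the client call → the all-hands → the design review.
The planning session reaches the design review via the planning session → the client call → the all-hands → the design review.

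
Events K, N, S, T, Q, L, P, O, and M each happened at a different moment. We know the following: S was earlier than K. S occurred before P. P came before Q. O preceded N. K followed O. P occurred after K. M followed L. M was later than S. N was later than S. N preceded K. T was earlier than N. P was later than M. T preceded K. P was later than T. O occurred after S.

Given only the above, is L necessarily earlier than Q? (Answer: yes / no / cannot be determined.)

Chain the constraints: L → M → P → Q. Each link is directly stated, so L comes before Q.

yes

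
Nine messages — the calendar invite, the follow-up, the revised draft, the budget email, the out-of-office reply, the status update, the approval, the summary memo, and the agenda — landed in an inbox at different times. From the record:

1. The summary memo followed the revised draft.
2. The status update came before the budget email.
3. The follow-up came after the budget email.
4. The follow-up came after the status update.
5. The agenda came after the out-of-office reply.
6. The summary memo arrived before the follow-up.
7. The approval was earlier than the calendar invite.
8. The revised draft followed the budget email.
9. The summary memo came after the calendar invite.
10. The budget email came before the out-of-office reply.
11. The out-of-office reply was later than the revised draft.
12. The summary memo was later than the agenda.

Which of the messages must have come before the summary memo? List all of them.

Directly stated before the summary memo: the agenda, the calendar invite, and the revised draft.
The approval reaches the summary memo via the approval → the calendar invite → the summary memo.
The budget email reaches the summary memo via the budget email → the revised draft → the summary memo.
The out-of-office reply reaches the summary memo via the out-of-office reply → the agenda → the summary memo.
Likewise the status update reaches the summary memo by chaining the stated constraints.

the agenda, the approval, the budget email, the calendar invite, the out-of-office reply, the revised draft, the status update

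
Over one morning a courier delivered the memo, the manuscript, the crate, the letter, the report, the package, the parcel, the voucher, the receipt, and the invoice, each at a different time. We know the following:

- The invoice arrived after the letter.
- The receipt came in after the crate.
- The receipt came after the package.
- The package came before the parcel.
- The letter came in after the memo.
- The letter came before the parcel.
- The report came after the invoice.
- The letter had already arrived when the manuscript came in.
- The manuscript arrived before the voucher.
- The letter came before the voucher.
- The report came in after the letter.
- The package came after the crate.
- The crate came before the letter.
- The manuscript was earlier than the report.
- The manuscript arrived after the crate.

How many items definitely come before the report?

5

Directly stated before the report: the invoice, the letter, and the manuscript.
The crate reaches the report via the crate → the manuscript → the report.
The memo reaches the report via the memo → the letter → the report.
No chain forces the package (or any of the others) ahead of the report.
That's the crate, the invoice, the letter, the manuscript, and the memo — 5 in all.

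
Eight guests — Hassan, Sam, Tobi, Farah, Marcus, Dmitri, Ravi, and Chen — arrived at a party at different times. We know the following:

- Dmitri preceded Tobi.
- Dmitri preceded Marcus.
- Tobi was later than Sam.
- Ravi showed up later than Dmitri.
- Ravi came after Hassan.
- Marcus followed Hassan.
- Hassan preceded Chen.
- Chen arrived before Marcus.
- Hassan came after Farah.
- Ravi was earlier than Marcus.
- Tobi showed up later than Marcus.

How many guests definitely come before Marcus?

5

Directly stated before Marcus: Chen, Dmitri, Hassan, and Ravi.
Farah reaches Marcus via Farah → Hassan → Marcus.
No chain forces Sam (or any of the others) ahead of Marcus.
That's Chen, Dmitri, Farah, Hassan, and Ravi — 5 in all.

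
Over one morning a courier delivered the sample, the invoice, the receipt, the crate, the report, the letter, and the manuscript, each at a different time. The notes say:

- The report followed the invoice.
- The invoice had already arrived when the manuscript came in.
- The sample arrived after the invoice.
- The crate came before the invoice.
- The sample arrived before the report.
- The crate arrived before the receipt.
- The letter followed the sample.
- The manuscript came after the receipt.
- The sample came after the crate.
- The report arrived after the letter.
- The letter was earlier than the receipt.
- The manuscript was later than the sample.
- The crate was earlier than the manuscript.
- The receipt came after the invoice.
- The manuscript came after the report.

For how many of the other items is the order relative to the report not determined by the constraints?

Forced before the report: the crate, the invoice, the letter, and the sample; forced after the report: the manuscript.
That leaves the receipt with no forced order relative to the report — 1.

1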